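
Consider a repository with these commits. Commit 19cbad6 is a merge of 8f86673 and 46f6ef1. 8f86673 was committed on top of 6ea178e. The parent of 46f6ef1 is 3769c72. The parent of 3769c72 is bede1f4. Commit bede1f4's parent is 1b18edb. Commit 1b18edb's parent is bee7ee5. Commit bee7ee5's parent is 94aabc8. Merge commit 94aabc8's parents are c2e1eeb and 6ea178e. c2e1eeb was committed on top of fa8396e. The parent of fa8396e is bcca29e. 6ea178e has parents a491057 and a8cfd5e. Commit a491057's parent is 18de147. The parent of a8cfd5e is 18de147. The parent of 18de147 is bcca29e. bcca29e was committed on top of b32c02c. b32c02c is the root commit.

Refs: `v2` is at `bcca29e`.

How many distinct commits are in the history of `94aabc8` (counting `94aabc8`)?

9

Walking parent pointers from 94aabc8: reachable set = {18de147, 6ea178e, 94aabc8, a491057, a8cfd5e, b32c02c, bcca29e, c2e1eeb, fa8396e}.
That is 9 commits.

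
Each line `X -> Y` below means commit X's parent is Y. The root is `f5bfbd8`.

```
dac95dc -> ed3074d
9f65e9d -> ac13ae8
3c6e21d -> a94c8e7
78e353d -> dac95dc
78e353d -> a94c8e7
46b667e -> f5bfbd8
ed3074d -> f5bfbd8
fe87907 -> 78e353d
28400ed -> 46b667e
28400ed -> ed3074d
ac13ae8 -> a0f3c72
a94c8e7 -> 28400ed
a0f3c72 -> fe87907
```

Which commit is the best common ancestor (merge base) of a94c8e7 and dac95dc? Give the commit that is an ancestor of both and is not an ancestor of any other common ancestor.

ed3074d

Ancestors of a94c8e7: {28400ed, 46b667e, a94c8e7, ed3074d, f5bfbd8}.
Ancestors of dac95dc: {dac95dc, ed3074d, f5bfbd8}.
Common ancestors: {ed3074d, f5bfbd8}.
Among these, ed3074d is not an ancestor of any other common ancestor — it is the merge base.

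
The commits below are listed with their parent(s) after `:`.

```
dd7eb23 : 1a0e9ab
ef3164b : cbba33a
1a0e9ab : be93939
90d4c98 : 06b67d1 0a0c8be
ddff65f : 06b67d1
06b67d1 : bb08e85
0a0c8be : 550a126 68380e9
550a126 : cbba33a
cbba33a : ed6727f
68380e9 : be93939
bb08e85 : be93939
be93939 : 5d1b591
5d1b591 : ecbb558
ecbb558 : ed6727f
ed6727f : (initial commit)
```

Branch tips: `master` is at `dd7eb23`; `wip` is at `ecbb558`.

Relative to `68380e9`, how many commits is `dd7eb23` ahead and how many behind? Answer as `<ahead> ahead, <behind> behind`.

Reachable from dd7eb23: {1a0e9ab, 5d1b591, be93939, dd7eb23, ecbb558, ed6727f}.
Reachable from 68380e9: {5d1b591, 68380e9, be93939, ecbb558, ed6727f}.
Only in dd7eb23's history (ahead): {1a0e9ab, dd7eb23} — 2.
Only in 68380e9's history (behind): {68380e9} — 1.

2 ahead, 1 behind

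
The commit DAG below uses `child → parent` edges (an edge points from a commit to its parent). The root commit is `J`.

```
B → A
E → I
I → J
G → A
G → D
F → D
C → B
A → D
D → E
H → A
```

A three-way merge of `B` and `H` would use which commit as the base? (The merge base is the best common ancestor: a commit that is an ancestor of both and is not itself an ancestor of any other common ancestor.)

Ancestors of B: {A, B, D, E, I, J}.
Ancestors of H: {A, D, E, H, I, J}.
Common ancestors: {A, D, E, I, J}.
Among these, A is not an ancestor of any other common ancestor — it is the merge base.

A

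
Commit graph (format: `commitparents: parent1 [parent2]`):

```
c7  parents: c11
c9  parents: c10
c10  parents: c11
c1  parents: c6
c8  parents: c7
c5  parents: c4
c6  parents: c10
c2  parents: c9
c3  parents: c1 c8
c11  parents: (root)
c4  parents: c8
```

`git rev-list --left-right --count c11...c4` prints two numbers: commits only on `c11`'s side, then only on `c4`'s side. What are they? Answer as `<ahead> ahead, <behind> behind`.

0 ahead, 3 behind

Reachable from c11: {c11}.
Reachable from c4: {c11, c4, c7, c8}.
Only in c11's history (ahead): {} — 0.
Only in c4's history (behind): {c4, c7, c8} — 3.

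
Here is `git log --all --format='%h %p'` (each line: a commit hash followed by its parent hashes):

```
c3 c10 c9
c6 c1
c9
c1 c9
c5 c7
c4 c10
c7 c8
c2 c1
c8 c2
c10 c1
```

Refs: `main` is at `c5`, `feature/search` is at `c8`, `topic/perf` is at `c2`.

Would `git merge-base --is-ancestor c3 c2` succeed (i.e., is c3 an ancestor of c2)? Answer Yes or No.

Ancestors of c2: {c1, c2, c9}.
c3 is not in that set, so it is not an ancestor of c2.

No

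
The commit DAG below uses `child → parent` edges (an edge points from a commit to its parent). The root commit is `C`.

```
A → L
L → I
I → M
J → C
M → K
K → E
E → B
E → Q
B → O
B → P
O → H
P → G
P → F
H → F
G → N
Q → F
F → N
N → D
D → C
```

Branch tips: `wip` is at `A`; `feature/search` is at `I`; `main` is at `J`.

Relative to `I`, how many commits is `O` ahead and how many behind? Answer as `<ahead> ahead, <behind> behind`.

0 ahead, 8 behind

Reachable from O: {C, D, F, H, N, O}.
Reachable from I: {B, C, D, E, F, G, H, I, K, M, N, O, P, Q}.
Only in O's history (ahead): {} — 0.
Only in I's history (behind): {B, E, G, I, K, M, P, Q} — 8.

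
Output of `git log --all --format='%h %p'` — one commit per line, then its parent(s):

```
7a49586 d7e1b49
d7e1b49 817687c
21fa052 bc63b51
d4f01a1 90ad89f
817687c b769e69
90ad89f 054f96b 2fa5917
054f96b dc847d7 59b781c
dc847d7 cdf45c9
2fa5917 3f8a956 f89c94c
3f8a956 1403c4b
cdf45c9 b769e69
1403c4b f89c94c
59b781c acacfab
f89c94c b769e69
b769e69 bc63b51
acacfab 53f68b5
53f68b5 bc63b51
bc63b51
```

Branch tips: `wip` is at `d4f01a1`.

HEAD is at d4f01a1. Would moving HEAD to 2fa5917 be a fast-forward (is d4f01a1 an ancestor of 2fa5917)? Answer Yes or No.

No

A fast-forward from d4f01a1 to 2fa5917 is possible iff d4f01a1 is an ancestor of 2fa5917.
Ancestors of 2fa5917: {1403c4b, 2fa5917, 3f8a956, b769e69, bc63b51, f89c94c}.
d4f01a1 is not among them, so fast-forward is not possible.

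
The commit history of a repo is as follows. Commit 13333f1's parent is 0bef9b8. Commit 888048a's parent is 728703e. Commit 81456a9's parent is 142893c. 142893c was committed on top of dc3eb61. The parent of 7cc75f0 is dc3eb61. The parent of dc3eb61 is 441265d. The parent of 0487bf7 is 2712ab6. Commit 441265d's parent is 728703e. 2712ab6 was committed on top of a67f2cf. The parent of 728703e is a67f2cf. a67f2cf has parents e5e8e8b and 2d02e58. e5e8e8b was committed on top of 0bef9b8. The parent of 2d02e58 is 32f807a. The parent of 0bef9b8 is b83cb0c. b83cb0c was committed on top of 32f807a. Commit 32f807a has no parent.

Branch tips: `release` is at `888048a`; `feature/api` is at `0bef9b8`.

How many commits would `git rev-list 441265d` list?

Walking parent pointers from 441265d: reachable set = {0bef9b8, 2d02e58, 32f807a, 441265d, 728703e, a67f2cf, b83cb0c, e5e8e8b}.
That is 8 commits.

8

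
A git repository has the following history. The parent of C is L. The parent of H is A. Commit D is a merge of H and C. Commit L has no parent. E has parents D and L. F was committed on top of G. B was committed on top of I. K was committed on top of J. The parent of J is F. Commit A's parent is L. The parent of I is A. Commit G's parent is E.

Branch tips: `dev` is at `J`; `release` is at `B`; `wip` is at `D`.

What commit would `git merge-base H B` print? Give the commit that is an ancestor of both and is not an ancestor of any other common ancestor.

Ancestors of H: {A, H, L}.
Ancestors of B: {A, B, I, L}.
Common ancestors: {A, L}.
Among these, A is not an ancestor of any other common ancestor — it is the merge base.

A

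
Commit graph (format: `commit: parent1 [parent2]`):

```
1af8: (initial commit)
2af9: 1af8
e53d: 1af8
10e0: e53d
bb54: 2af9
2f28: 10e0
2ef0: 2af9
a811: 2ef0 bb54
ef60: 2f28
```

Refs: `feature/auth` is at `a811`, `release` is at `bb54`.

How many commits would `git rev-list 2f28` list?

4

Walking parent pointers from 2f28: reachable set = {10e0, 1af8, 2f28, e53d}.
That is 4 commits.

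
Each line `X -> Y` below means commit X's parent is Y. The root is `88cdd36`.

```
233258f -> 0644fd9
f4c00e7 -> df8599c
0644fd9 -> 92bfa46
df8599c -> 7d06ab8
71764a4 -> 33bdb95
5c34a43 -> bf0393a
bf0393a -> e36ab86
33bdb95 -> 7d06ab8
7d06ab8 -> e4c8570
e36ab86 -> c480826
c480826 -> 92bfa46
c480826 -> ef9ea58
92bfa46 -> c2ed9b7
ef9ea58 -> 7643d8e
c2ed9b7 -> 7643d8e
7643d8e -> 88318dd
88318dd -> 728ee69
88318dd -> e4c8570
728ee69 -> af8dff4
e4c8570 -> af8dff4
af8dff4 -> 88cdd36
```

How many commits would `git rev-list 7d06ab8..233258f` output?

Reachable from 233258f: {0644fd9, 233258f, 728ee69, 7643d8e, 88318dd, 88cdd36, 92bfa46, af8dff4, c2ed9b7, e4c8570}.
Reachable from 7d06ab8: {7d06ab8, 88cdd36, af8dff4, e4c8570}.
In 233258f's history but not 7d06ab8's: {0644fd9, 233258f, 728ee69, 7643d8e, 88318dd, 92bfa46, c2ed9b7} — 7 commits.

7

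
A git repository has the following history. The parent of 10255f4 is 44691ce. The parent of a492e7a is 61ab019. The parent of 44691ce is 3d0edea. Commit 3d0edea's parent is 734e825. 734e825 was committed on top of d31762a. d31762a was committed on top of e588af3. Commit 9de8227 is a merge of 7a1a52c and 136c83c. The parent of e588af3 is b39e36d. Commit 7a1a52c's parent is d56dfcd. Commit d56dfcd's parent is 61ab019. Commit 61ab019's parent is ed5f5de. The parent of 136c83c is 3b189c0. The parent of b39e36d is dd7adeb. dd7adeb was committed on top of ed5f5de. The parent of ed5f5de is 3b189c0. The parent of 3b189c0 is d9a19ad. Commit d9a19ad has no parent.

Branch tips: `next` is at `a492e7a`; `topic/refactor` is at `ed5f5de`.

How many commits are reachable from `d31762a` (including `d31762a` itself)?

Walking parent pointers from d31762a: reachable set = {3b189c0, b39e36d, d31762a, d9a19ad, dd7adeb, e588af3, ed5f5de}.
That is 7 commits.

7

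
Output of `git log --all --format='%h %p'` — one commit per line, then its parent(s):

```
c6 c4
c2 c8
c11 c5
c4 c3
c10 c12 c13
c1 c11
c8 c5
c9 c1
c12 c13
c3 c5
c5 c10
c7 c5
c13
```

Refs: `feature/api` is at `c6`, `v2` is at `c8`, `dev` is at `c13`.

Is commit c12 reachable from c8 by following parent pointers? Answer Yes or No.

Yes

Ancestors of c8 (commits reachable by following parents): {c10, c12, c13, c5, c8}.
c12 is in that set, so it is an ancestor of c8.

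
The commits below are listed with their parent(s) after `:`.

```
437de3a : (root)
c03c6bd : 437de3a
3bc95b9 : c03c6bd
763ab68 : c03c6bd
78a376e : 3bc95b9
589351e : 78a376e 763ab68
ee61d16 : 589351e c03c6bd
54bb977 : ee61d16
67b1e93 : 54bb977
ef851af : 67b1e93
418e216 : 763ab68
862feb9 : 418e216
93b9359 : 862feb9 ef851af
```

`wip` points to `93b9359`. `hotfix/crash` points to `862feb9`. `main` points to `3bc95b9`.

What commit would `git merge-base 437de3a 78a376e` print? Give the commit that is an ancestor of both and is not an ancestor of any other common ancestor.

Ancestors of 437de3a: {437de3a}.
Ancestors of 78a376e: {3bc95b9, 437de3a, 78a376e, c03c6bd}.
Common ancestors: {437de3a}.
The only common ancestor is 437de3a, so it is the merge base.

437de3a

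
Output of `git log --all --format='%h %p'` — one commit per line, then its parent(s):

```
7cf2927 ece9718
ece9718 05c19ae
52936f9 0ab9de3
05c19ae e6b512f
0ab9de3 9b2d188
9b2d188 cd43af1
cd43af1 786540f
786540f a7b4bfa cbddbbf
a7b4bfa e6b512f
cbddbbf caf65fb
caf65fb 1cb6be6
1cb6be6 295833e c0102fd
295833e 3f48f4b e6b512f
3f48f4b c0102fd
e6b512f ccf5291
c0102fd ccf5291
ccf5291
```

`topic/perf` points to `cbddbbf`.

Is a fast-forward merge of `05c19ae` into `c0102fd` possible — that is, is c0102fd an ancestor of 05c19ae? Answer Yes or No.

A fast-forward from c0102fd to 05c19ae is possible iff c0102fd is an ancestor of 05c19ae.
Ancestors of 05c19ae: {05c19ae, ccf5291, e6b512f}.
c0102fd is not among them, so fast-forward is not possible.

No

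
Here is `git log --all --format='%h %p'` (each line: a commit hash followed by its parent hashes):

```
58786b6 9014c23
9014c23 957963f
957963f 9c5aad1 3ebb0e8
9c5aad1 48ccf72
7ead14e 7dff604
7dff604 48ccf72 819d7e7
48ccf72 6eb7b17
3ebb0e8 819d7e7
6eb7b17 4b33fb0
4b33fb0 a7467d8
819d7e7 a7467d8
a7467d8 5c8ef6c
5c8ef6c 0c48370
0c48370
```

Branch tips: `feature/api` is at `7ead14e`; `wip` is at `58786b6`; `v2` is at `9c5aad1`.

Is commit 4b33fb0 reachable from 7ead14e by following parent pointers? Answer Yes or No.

Ancestors of 7ead14e (commits reachable by following parents): {0c48370, 48ccf72, 4b33fb0, 5c8ef6c, 6eb7b17, 7dff604, 7ead14e, 819d7e7, a7467d8}.
4b33fb0 is in that set, so it is an ancestor of 7ead14e.

Yes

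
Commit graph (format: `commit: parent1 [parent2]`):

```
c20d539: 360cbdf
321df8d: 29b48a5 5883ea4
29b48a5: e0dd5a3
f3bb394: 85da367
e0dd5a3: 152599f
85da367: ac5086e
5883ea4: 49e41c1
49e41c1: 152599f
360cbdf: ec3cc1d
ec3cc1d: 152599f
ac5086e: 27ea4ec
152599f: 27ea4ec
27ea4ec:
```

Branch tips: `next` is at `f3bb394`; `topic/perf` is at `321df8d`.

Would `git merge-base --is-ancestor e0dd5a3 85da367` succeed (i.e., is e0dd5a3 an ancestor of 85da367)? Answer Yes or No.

No

Ancestors of 85da367: {27ea4ec, 85da367, ac5086e}.
e0dd5a3 is not in that set, so it is not an ancestor of 85da367.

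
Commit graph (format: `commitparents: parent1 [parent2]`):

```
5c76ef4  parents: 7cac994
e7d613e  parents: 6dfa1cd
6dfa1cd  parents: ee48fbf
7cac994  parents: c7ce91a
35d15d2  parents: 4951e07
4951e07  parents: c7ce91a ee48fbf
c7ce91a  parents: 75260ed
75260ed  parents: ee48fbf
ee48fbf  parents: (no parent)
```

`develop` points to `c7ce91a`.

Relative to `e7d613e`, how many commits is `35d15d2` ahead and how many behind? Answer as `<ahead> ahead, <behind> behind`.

Reachable from 35d15d2: {35d15d2, 4951e07, 75260ed, c7ce91a, ee48fbf}.
Reachable from e7d613e: {6dfa1cd, e7d613e, ee48fbf}.
Only in 35d15d2's history (ahead): {35d15d2, 4951e07, 75260ed, c7ce91a} — 4.
Only in e7d613e's history (behind): {6dfa1cd, e7d613e} — 2.

4 ahead, 2 behind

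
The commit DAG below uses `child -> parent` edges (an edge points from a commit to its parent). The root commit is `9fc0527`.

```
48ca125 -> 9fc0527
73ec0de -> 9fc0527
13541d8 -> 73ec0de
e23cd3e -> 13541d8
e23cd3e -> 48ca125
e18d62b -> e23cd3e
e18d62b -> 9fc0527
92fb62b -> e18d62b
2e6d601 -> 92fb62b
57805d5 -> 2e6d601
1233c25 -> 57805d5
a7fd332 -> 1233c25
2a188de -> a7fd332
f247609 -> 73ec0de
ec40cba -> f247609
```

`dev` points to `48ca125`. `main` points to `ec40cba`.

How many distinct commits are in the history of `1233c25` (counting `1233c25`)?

Walking parent pointers from 1233c25: reachable set = {1233c25, 13541d8, 2e6d601, 48ca125, 57805d5, 73ec0de, 92fb62b, 9fc0527, e18d62b, e23cd3e}.
That is 10 commits.

10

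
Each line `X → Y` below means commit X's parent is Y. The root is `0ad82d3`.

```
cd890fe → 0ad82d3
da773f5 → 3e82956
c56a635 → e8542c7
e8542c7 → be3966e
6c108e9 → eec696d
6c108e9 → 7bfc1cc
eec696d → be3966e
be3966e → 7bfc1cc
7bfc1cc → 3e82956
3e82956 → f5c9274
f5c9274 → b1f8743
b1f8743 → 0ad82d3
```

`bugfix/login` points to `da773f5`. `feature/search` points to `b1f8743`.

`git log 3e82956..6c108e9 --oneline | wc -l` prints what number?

4

Reachable from 6c108e9: {0ad82d3, 3e82956, 6c108e9, 7bfc1cc, b1f8743, be3966e, eec696d, f5c9274}.
Reachable from 3e82956: {0ad82d3, 3e82956, b1f8743, f5c9274}.
In 6c108e9's history but not 3e82956's: {6c108e9, 7bfc1cc, be3966e, eec696d} — 4 commits.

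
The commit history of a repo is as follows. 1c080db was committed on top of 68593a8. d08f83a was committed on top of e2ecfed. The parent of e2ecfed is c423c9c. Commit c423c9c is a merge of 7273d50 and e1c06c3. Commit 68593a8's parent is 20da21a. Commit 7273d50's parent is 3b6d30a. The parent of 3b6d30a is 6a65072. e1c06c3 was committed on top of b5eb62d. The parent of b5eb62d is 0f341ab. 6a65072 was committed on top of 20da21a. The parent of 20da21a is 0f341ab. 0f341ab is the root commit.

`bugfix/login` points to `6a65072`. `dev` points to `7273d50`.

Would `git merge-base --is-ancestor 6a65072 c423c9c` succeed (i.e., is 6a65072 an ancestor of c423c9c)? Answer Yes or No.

Yes

Ancestors of c423c9c (commits reachable by following parents): {0f341ab, 20da21a, 3b6d30a, 6a65072, 7273d50, b5eb62d, c423c9c, e1c06c3}.
6a65072 is in that set, so it is an ancestor of c423c9c.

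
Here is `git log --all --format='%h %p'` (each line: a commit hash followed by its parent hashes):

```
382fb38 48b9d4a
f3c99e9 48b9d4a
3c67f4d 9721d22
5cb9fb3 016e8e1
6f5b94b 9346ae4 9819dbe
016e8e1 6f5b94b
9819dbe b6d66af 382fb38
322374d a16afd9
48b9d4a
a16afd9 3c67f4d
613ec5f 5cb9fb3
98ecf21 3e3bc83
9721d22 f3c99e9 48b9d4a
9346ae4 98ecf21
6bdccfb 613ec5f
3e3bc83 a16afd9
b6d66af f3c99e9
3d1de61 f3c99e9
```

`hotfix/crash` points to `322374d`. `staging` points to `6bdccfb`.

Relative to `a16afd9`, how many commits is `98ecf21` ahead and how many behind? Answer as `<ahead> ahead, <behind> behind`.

Reachable from 98ecf21: {3c67f4d, 3e3bc83, 48b9d4a, 9721d22, 98ecf21, a16afd9, f3c99e9}.
Reachable from a16afd9: {3c67f4d, 48b9d4a, 9721d22, a16afd9, f3c99e9}.
Only in 98ecf21's history (ahead): {3e3bc83, 98ecf21} — 2.
Only in a16afd9's history (behind): {} — 0.

2 ahead, 0 behind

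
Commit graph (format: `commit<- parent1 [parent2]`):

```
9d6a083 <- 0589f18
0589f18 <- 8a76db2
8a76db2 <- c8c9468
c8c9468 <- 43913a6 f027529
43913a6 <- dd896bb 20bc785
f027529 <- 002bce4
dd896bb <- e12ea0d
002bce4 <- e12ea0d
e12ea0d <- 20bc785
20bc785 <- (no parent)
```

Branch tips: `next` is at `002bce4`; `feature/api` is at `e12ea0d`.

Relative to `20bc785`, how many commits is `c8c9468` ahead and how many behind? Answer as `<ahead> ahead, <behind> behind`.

6 ahead, 0 behind

Reachable from c8c9468: {002bce4, 20bc785, 43913a6, c8c9468, dd896bb, e12ea0d, f027529}.
Reachable from 20bc785: {20bc785}.
Only in c8c9468's history (ahead): {002bce4, 43913a6, c8c9468, dd896bb, e12ea0d, f027529} — 6.
Only in 20bc785's history (behind): {} — 0.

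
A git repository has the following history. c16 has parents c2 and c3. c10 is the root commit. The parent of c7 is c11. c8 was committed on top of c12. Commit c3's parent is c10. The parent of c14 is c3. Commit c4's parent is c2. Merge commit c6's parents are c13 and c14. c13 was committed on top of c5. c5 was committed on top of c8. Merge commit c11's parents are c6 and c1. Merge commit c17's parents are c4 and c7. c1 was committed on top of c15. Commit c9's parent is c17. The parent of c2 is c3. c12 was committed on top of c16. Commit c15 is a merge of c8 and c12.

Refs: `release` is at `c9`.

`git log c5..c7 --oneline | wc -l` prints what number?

Reachable from c7: {c1, c10, c11, c12, c13, c14, c15, c16, c2, c3, c5, c6, c7, c8}.
Reachable from c5: {c10, c12, c16, c2, c3, c5, c8}.
In c7's history but not c5's: {c1, c11, c13, c14, c15, c6, c7} — 7 commits.

7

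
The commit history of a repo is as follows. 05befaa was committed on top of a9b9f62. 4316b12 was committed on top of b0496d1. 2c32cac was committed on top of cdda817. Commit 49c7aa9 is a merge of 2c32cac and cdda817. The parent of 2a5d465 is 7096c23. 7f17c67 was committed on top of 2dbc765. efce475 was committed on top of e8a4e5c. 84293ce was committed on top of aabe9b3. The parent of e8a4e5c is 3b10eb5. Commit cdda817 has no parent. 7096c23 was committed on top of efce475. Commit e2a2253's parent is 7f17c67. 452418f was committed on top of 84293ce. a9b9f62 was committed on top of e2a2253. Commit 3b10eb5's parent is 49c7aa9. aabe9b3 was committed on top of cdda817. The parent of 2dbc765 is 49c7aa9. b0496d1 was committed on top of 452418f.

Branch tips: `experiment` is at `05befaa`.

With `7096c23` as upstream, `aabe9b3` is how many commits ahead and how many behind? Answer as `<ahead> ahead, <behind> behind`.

Reachable from aabe9b3: {aabe9b3, cdda817}.
Reachable from 7096c23: {2c32cac, 3b10eb5, 49c7aa9, 7096c23, cdda817, e8a4e5c, efce475}.
Only in aabe9b3's history (ahead): {aabe9b3} — 1.
Only in 7096c23's history (behind): {2c32cac, 3b10eb5, 49c7aa9, 7096c23, e8a4e5c, efce475} — 6.

1 ahead, 6 behind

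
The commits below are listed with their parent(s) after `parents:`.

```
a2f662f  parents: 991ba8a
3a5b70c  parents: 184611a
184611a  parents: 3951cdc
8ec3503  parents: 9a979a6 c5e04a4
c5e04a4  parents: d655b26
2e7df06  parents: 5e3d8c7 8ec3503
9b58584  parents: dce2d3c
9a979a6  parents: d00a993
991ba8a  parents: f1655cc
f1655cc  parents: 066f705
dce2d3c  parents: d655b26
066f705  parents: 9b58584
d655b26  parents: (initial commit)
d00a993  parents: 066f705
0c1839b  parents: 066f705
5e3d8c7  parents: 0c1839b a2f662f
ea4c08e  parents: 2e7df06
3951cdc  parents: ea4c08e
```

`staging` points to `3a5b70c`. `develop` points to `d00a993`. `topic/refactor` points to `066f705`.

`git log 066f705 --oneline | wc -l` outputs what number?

Walking parent pointers from 066f705: reachable set = {066f705, 9b58584, d655b26, dce2d3c}.
That is 4 commits.

4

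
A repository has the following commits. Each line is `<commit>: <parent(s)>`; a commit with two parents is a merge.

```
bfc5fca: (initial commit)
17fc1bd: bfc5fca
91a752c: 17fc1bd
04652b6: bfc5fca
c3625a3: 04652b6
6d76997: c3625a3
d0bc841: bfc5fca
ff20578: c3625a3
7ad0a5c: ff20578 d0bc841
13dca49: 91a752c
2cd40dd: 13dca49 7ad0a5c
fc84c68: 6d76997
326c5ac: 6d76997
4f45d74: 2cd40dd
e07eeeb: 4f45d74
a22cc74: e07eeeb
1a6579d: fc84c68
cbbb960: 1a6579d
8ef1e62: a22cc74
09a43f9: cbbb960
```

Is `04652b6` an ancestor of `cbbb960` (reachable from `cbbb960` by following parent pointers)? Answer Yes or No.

Ancestors of cbbb960 (commits reachable by following parents): {04652b6, 1a6579d, 6d76997, bfc5fca, c3625a3, cbbb960, fc84c68}.
04652b6 is in that set, so it is an ancestor of cbbb960.

Yes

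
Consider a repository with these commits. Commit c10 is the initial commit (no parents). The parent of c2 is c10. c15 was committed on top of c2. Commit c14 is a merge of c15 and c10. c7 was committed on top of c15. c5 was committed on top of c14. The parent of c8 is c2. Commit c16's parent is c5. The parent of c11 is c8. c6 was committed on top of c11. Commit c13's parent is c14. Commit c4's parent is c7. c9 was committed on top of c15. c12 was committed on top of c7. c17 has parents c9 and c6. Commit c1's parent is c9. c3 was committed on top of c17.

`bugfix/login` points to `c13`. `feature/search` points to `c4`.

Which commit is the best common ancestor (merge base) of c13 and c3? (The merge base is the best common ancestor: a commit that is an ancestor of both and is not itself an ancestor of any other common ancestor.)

c15

Ancestors of c13: {c10, c13, c14, c15, c2}.
Ancestors of c3: {c10, c11, c15, c17, c2, c3, c6, c8, c9}.
Common ancestors: {c10, c15, c2}.
Among these, c15 is not an ancestor of any other common ancestor — it is the merge base.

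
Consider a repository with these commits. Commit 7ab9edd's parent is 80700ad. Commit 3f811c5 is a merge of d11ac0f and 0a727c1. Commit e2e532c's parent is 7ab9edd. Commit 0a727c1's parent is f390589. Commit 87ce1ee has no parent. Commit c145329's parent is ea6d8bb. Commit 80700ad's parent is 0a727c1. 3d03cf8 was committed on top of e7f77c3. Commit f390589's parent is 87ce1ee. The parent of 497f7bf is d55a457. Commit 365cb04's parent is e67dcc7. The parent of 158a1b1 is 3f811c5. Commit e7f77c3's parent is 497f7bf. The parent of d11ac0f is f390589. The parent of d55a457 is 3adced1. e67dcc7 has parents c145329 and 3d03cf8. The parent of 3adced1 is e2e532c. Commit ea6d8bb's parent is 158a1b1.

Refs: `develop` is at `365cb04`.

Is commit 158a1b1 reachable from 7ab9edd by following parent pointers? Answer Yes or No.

Ancestors of 7ab9edd: {0a727c1, 7ab9edd, 80700ad, 87ce1ee, f390589}.
158a1b1 is not in that set, so it is not an ancestor of 7ab9edd.

No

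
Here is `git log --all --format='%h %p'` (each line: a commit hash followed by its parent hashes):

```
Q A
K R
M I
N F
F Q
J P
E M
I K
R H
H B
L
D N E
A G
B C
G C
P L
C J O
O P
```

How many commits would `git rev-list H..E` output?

5

Reachable from E: {B, C, E, H, I, J, K, L, M, O, P, R}.
Reachable from H: {B, C, H, J, L, O, P}.
In E's history but not H's: {E, I, K, M, R} — 5 commits.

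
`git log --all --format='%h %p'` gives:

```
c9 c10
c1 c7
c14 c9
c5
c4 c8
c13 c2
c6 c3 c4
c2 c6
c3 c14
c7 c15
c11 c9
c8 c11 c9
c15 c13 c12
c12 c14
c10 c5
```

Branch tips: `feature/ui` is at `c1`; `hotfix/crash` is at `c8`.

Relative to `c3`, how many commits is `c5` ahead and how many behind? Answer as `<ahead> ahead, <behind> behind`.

0 ahead, 4 behind

Reachable from c5: {c5}.
Reachable from c3: {c10, c14, c3, c5, c9}.
Only in c5's history (ahead): {} — 0.
Only in c3's history (behind): {c10, c14, c3, c9} — 4.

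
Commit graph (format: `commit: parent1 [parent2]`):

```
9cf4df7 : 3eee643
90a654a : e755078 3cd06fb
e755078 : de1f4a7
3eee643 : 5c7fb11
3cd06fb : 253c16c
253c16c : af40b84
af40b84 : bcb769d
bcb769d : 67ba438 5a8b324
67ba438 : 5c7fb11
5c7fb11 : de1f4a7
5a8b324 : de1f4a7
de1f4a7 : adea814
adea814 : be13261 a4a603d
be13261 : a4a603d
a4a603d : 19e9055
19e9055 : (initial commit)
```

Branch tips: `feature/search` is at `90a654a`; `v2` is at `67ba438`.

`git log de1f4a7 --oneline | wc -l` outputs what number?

Walking parent pointers from de1f4a7: reachable set = {19e9055, a4a603d, adea814, be13261, de1f4a7}.
That is 5 commits.

5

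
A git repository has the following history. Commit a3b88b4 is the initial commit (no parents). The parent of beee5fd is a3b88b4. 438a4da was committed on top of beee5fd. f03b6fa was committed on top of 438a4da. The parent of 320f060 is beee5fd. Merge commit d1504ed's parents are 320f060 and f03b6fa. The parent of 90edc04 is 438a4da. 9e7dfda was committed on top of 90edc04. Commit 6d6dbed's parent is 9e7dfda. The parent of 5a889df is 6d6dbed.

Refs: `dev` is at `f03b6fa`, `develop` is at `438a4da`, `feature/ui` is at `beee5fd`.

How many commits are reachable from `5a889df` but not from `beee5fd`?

Reachable from 5a889df: {438a4da, 5a889df, 6d6dbed, 90edc04, 9e7dfda, a3b88b4, beee5fd}.
Reachable from beee5fd: {a3b88b4, beee5fd}.
In 5a889df's history but not beee5fd's: {438a4da, 5a889df, 6d6dbed, 90edc04, 9e7dfda} — 5 commits.

5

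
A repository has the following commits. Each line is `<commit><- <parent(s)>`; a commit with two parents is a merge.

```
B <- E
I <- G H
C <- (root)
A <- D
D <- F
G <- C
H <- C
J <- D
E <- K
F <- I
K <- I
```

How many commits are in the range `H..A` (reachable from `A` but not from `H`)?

5

Reachable from A: {A, C, D, F, G, H, I}.
Reachable from H: {C, H}.
In A's history but not H's: {A, D, F, G, I} — 5 commits.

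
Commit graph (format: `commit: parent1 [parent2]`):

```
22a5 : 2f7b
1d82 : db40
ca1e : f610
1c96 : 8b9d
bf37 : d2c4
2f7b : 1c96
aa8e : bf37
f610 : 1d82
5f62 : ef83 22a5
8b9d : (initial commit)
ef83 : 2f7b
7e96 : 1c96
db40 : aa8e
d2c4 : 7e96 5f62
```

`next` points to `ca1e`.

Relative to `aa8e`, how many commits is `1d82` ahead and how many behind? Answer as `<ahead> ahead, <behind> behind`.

2 ahead, 0 behind

Reachable from 1d82: {1c96, 1d82, 22a5, 2f7b, 5f62, 7e96, 8b9d, aa8e, bf37, d2c4, db40, ef83}.
Reachable from aa8e: {1c96, 22a5, 2f7b, 5f62, 7e96, 8b9d, aa8e, bf37, d2c4, ef83}.
Only in 1d82's history (ahead): {1d82, db40} — 2.
Only in aa8e's history (behind): {} — 0.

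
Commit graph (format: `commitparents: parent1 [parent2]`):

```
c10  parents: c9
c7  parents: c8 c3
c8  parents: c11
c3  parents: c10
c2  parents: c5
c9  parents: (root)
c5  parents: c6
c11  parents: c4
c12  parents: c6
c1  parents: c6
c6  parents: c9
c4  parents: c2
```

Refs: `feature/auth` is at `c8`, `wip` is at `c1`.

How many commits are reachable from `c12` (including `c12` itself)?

3

Walking parent pointers from c12: reachable set = {c12, c6, c9}.
That is 3 commits.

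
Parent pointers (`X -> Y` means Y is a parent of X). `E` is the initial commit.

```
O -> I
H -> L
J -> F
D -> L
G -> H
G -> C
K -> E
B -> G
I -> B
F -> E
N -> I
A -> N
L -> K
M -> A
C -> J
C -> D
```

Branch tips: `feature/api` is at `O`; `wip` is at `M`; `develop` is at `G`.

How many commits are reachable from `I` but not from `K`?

Reachable from I: {B, C, D, E, F, G, H, I, J, K, L}.
Reachable from K: {E, K}.
In I's history but not K's: {B, C, D, F, G, H, I, J, L} — 9 commits.

9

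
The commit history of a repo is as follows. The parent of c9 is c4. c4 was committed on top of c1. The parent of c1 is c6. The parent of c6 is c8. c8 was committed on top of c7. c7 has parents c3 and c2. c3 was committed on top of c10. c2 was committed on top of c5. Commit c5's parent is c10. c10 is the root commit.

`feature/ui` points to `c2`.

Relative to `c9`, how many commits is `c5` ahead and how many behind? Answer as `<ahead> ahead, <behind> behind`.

Reachable from c5: {c10, c5}.
Reachable from c9: {c1, c10, c2, c3, c4, c5, c6, c7, c8, c9}.
Only in c5's history (ahead): {} — 0.
Only in c9's history (behind): {c1, c2, c3, c4, c6, c7, c8, c9} — 8.

0 ahead, 8 behind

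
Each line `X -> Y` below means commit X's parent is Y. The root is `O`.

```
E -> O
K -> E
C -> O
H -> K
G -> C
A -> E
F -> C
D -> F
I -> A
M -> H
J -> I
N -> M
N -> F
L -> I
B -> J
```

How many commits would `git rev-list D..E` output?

Reachable from E: {E, O}.
Reachable from D: {C, D, F, O}.
In E's history but not D's: {E} — 1 commit.

1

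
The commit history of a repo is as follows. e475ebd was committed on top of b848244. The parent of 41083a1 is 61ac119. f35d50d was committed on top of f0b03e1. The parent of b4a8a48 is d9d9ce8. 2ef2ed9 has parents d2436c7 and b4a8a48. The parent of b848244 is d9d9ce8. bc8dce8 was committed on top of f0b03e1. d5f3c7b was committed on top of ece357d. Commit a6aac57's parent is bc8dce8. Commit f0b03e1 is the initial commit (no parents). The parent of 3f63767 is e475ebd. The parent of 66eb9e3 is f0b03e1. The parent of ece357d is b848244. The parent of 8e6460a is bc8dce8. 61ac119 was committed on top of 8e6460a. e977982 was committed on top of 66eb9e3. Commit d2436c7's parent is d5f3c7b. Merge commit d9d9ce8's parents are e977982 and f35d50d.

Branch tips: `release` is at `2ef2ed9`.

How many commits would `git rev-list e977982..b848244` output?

Reachable from b848244: {66eb9e3, b848244, d9d9ce8, e977982, f0b03e1, f35d50d}.
Reachable from e977982: {66eb9e3, e977982, f0b03e1}.
In b848244's history but not e977982's: {b848244, d9d9ce8, f35d50d} — 3 commits.

3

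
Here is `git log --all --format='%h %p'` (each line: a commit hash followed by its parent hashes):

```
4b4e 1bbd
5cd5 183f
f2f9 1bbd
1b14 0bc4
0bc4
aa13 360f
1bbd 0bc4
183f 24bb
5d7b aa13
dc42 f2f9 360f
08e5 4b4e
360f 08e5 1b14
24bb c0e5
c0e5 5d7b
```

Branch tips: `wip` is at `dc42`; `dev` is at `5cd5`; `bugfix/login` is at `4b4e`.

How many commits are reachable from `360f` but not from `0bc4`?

Reachable from 360f: {08e5, 0bc4, 1b14, 1bbd, 360f, 4b4e}.
Reachable from 0bc4: {0bc4}.
In 360f's history but not 0bc4's: {08e5, 1b14, 1bbd, 360f, 4b4e} — 5 commits.

5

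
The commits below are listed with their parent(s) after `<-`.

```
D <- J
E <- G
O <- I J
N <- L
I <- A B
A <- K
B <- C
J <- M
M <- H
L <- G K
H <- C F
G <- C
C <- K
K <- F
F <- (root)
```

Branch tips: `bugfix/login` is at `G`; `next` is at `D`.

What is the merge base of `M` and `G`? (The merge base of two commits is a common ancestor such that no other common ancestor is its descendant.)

C

Ancestors of M: {C, F, H, K, M}.
Ancestors of G: {C, F, G, K}.
Common ancestors: {C, F, K}.
Among these, C is not an ancestor of any other common ancestor — it is the merge base.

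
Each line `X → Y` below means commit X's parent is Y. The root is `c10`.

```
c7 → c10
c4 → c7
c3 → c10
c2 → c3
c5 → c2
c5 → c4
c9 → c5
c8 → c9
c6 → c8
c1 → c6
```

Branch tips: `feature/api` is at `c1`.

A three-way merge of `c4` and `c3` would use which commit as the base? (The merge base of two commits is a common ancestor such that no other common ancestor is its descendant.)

c10

Ancestors of c4: {c10, c4, c7}.
Ancestors of c3: {c10, c3}.
Common ancestors: {c10}.
The only common ancestor is c10, so it is the merge base.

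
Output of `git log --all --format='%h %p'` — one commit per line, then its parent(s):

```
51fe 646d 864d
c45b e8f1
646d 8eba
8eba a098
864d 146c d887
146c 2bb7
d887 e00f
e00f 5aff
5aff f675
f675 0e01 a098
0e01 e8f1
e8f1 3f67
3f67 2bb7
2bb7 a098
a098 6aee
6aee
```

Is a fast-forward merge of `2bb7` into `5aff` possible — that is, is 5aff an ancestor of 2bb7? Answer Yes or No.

No

A fast-forward from 5aff to 2bb7 is possible iff 5aff is an ancestor of 2bb7.
Ancestors of 2bb7: {2bb7, 6aee, a098}.
5aff is not among them, so fast-forward is not possible.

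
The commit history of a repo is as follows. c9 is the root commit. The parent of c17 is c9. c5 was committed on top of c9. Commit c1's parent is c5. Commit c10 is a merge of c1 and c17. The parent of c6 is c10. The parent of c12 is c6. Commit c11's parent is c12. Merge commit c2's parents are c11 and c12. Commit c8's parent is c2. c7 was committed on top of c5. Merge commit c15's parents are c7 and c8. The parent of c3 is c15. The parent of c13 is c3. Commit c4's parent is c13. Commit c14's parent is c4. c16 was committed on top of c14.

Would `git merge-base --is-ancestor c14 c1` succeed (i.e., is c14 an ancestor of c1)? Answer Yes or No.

Ancestors of c1: {c1, c5, c9}.
c14 is not in that set, so it is not an ancestor of c1.

No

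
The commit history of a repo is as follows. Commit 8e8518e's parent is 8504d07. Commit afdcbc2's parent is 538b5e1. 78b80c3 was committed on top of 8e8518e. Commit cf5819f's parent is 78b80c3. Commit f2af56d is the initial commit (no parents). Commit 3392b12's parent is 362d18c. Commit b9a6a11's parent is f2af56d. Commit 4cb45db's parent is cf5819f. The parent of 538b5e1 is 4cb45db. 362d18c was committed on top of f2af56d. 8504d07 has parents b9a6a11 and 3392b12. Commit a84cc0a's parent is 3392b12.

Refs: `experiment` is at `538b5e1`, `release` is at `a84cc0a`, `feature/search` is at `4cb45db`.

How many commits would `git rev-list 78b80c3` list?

7

Walking parent pointers from 78b80c3: reachable set = {3392b12, 362d18c, 78b80c3, 8504d07, 8e8518e, b9a6a11, f2af56d}.
That is 7 commits.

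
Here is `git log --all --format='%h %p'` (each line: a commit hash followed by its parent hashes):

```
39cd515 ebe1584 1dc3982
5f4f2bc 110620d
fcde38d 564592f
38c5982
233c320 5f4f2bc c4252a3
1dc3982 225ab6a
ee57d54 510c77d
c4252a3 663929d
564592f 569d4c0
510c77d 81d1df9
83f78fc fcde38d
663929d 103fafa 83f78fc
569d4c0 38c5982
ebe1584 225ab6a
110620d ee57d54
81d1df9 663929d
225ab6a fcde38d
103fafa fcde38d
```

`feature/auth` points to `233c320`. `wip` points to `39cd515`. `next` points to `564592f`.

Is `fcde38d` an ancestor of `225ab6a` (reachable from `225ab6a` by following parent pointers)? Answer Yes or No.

Ancestors of 225ab6a (commits reachable by following parents): {225ab6a, 38c5982, 564592f, 569d4c0, fcde38d}.
fcde38d is in that set, so it is an ancestor of 225ab6a.

Yes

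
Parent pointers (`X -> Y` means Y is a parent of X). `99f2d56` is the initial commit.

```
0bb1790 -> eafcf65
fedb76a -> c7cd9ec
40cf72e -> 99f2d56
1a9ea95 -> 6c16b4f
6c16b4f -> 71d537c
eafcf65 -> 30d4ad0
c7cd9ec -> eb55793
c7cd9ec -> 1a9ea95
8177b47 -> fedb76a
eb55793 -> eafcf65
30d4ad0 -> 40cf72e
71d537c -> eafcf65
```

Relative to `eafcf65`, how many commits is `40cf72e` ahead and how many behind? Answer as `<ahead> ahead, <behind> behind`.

Reachable from 40cf72e: {40cf72e, 99f2d56}.
Reachable from eafcf65: {30d4ad0, 40cf72e, 99f2d56, eafcf65}.
Only in 40cf72e's history (ahead): {} — 0.
Only in eafcf65's history (behind): {30d4ad0, eafcf65} — 2.

0 ahead, 2 behind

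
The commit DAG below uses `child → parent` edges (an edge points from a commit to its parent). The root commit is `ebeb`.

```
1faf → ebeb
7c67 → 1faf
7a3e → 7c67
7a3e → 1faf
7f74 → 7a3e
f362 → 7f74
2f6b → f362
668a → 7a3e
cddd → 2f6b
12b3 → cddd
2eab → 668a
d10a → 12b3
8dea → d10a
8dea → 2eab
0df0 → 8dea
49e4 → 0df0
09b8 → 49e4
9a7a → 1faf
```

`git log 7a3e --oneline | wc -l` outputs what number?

4

Walking parent pointers from 7a3e: reachable set = {1faf, 7a3e, 7c67, ebeb}.
That is 4 commits.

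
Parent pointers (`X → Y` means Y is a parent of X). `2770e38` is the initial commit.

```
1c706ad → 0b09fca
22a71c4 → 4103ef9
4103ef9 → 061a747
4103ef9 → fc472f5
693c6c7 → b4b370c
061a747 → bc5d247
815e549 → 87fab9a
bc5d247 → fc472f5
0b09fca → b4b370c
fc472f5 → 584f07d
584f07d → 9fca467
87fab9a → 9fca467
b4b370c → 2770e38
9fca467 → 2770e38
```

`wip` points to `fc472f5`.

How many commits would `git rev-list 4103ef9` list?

7

Walking parent pointers from 4103ef9: reachable set = {061a747, 2770e38, 4103ef9, 584f07d, 9fca467, bc5d247, fc472f5}.
That is 7 commits.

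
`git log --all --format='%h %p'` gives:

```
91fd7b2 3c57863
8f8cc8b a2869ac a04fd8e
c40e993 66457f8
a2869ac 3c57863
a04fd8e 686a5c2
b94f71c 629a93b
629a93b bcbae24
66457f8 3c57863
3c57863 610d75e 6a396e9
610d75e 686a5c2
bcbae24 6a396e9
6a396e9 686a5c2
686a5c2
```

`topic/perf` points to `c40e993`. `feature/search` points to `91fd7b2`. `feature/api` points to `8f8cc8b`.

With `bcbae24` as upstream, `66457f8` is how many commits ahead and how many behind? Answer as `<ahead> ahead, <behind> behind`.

3 ahead, 1 behind

Reachable from 66457f8: {3c57863, 610d75e, 66457f8, 686a5c2, 6a396e9}.
Reachable from bcbae24: {686a5c2, 6a396e9, bcbae24}.
Only in 66457f8's history (ahead): {3c57863, 610d75e, 66457f8} — 3.
Only in bcbae24's history (behind): {bcbae24} — 1.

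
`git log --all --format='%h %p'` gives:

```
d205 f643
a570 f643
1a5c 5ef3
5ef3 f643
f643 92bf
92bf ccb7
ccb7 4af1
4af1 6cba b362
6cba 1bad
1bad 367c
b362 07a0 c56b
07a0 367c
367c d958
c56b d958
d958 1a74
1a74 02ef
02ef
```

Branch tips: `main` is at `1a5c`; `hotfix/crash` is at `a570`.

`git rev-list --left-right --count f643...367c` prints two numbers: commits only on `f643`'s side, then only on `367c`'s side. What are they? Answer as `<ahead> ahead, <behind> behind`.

Reachable from f643: {02ef, 07a0, 1a74, 1bad, 367c, 4af1, 6cba, 92bf, b362, c56b, ccb7, d958, f643}.
Reachable from 367c: {02ef, 1a74, 367c, d958}.
Only in f643's history (ahead): {07a0, 1bad, 4af1, 6cba, 92bf, b362, c56b, ccb7, f643} — 9.
Only in 367c's history (behind): {} — 0.

9 ahead, 0 behind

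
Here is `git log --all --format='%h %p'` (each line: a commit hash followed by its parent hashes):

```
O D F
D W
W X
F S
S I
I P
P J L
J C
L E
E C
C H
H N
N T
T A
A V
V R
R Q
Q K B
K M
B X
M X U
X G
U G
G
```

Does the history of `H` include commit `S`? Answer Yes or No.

No

Ancestors of H: {A, B, G, H, K, M, N, Q, R, T, U, V, X}.
S is not in that set, so it is not an ancestor of H.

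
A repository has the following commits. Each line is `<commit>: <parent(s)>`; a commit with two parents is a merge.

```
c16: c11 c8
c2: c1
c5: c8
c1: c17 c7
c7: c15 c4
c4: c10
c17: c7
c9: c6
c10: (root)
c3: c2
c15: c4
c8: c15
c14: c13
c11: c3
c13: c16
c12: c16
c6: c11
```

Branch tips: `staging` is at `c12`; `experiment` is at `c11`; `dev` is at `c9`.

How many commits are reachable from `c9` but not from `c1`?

Reachable from c9: {c1, c10, c11, c15, c17, c2, c3, c4, c6, c7, c9}.
Reachable from c1: {c1, c10, c15, c17, c4, c7}.
In c9's history but not c1's: {c11, c2, c3, c6, c9} — 5 commits.

5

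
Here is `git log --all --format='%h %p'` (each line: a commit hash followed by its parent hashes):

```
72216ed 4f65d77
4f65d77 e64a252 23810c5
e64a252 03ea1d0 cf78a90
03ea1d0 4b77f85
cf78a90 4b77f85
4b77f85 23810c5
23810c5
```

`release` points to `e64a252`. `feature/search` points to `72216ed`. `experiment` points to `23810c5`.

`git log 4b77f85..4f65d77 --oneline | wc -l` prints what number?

Reachable from 4f65d77: {03ea1d0, 23810c5, 4b77f85, 4f65d77, cf78a90, e64a252}.
Reachable from 4b77f85: {23810c5, 4b77f85}.
In 4f65d77's history but not 4b77f85's: {03ea1d0, 4f65d77, cf78a90, e64a252} — 4 commits.

4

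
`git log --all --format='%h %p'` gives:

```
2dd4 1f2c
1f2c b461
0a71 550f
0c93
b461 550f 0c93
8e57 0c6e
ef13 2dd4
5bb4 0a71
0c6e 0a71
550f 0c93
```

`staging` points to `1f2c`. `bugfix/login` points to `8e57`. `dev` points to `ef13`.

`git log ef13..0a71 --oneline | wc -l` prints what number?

1

Reachable from 0a71: {0a71, 0c93, 550f}.
Reachable from ef13: {0c93, 1f2c, 2dd4, 550f, b461, ef13}.
In 0a71's history but not ef13's: {0a71} — 1 commit.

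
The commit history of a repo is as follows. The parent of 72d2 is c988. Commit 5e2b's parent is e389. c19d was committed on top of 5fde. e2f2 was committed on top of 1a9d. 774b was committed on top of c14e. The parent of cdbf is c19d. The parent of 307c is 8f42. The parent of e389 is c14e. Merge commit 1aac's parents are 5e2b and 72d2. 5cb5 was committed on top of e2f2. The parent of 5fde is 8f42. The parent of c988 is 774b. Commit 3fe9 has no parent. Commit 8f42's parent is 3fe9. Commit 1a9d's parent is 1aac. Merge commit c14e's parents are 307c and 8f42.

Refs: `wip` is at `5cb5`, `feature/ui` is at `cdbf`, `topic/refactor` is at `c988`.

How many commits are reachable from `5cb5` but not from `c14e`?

9

Reachable from 5cb5: {1a9d, 1aac, 307c, 3fe9, 5cb5, 5e2b, 72d2, 774b, 8f42, c14e, c988, e2f2, e389}.
Reachable from c14e: {307c, 3fe9, 8f42, c14e}.
In 5cb5's history but not c14e's: {1a9d, 1aac, 5cb5, 5e2b, 72d2, 774b, c988, e2f2, e389} — 9 commits.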